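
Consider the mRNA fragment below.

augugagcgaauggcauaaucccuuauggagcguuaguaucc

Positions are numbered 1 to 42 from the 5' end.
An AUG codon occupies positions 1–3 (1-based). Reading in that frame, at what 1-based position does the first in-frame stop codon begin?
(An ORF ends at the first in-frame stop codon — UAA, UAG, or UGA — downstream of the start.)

Codons from position 1: AUG (1–3), UGA (4–6).
UGA is a stop codon; it begins at position 4.

4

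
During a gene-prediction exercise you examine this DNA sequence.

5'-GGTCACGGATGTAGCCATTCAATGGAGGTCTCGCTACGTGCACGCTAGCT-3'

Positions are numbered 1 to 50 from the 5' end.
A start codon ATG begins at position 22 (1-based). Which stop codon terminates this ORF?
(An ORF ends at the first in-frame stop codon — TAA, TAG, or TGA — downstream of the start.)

Codons from position 22: ATG (22–24), GAG (25–27), GTC (28–30), TCG (31–33), CTA (34–36), CGT (37–39), GCA (40–42), CGC (43–45), TAG (46–48).
The first in-frame stop codon is TAG.

TAG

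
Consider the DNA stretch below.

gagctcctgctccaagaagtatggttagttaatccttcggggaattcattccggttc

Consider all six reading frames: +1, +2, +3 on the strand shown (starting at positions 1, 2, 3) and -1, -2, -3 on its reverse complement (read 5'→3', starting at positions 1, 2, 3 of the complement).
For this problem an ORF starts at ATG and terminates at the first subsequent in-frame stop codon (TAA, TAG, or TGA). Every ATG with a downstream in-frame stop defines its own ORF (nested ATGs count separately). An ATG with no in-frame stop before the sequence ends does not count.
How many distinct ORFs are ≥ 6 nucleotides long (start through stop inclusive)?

Reverse complement (5'→3'): GAACCGGAATGAATTCCCCGAAGGATTAACTAACCATACTTCTTGGAGCAGGAGCTC
Frame +1: GAG CTC CTG CTC CAA GAA GTA TGG TTA GTT AAT CCT TCG GGG AAT TCA TTC CGG TTC — no ATG→stop ORF.
Frame +2: AGC TCC TGC TCC AAG AAG TAT GGT TAG TTA ATC CTT CGG GGA ATT CAT TCC GGT — no ATG→stop ORF.
Frame +3: GCT CCT GCT CCA AGA AGT ATG GTT AGT TAA TCC TTC GGG GAA TTC ATT CCG GTT — ATG at 21, stop TAA at 30 → 12 nt.
Frame -1: GAA CCG GAA TGA ATT CCC CGA AGG ATT AAC TAA CCA TAC TTC TTG GAG CAG GAG CTC — no ATG→stop ORF.
Frame -2: AAC CGG AAT GAA TTC CCC GAA GGA TTA ACT AAC CAT ACT TCT TGG AGC AGG AGC — no ATG→stop ORF.
Frame -3: ACC GGA ATG AAT TCC CCG AAG GAT TAA CTA ACC ATA CTT CTT GGA GCA GGA GCT — ATG at 9, stop TAA at 27 → 21 nt.
ORFs ≥ 6 nucleotides: frame +3 21–32 (12 nucleotides), frame -3 9–29 (21 nucleotides). Count = 2.

2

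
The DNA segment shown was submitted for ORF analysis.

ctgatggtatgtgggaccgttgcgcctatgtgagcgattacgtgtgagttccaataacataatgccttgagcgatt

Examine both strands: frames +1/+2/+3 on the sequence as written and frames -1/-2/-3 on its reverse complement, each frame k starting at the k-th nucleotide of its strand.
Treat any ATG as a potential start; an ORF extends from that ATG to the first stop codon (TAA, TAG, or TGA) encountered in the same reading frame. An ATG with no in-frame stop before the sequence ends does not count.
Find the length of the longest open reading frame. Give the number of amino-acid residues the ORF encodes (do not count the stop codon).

12

Reverse complement (5'→3'): AATCGCTCAAGGCATTATGTTATTGGAACTCACACGTAATCGCTCACATAGGCGCAACGGTCCCACATACCATCAG
Frame +1: CTG ATG GTA TGT GGG ACC GTT GCG CCT ATG TGA GCG ATT ACG TGT GAG TTC CAA TAA CAT AAT GCC TTG AGC GAT — ATG at 4, stop TGA at 31 → 30 nt; ATG at 28, stop TGA at 31 → 6 nt.
Frame +2: TGA TGG TAT GTG GGA CCG TTG CGC CTA TGT GAG CGA TTA CGT GTG AGT TCC AAT AAC ATA ATG CCT TGA GCG ATT — ATG at 62, stop TGA at 68 → 9 nt.
Frame +3: GAT GGT ATG TGG GAC CGT TGC GCC TAT GTG AGC GAT TAC GTG TGA GTT CCA ATA ACA TAA TGC CTT GAG CGA — ATG at 9, stop TGA at 45 → 39 nt.
Frame -1: AAT CGC TCA AGG CAT TAT GTT ATT GGA ACT CAC ACG TAA TCG CTC ACA TAG GCG CAA CGG TCC CAC ATA CCA TCA — no ATG→stop ORF.
Frame -2: ATC GCT CAA GGC ATT ATG TTA TTG GAA CTC ACA CGT AAT CGC TCA CAT AGG CGC AAC GGT CCC ACA TAC CAT CAG — no ATG→stop ORF.
Frame -3: TCG CTC AAG GCA TTA TGT TAT TGG AAC TCA CAC GTA ATC GCT CAC ATA GGC GCA ACG GTC CCA CAT ACC ATC — no ATG→stop ORF.
Longest: frame +3, positions 9–47, 39 nt = 13 codons = 12 aa. → 12 amino acids.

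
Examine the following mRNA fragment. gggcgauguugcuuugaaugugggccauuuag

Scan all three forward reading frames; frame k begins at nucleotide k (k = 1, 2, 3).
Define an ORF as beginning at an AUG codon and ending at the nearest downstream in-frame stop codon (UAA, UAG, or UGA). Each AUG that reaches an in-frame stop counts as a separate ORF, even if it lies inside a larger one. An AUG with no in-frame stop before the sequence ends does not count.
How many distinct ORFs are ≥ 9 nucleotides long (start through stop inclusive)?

2

Frame 1: GGG CGA UGU UGC UUU GAA UGU GGG CCA UUU — no AUG→stop ORF.
Frame 2: GGC GAU GUU GCU UUG AAU GUG GGC CAU UUA — no AUG→stop ORF.
Frame 3: GCG AUG UUG CUU UGA AUG UGG GCC AUU UAG — AUG at 6, stop UGA at 15 → 12 nt; AUG at 18, stop UAG at 30 → 15 nt.
ORFs ≥ 9 nucleotides: frame 3 6–17 (12 nucleotides), frame 3 18–32 (15 nucleotides). Count = 2.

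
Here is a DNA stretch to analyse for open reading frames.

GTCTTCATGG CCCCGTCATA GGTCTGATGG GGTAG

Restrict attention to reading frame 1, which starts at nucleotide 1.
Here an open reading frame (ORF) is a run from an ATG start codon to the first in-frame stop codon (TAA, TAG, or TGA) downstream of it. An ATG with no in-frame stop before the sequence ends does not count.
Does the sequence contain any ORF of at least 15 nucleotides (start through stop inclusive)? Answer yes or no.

yes

Frame 1: GTC TTC ATG GCC CCG TCA TAG GTC TGA TGG GGT — ATG at 7, stop TAG at 19 → 15 nt.
Frame 1 has an ORF of 15 nucleotides (positions 7–21) ≥ 15, so yes.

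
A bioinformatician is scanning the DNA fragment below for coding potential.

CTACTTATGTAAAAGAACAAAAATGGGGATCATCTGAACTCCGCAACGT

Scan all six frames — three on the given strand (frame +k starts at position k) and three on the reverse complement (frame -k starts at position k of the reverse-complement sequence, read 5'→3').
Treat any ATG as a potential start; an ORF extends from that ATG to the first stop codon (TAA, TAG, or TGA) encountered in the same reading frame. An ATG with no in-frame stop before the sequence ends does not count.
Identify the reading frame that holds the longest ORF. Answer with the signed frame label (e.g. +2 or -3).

Reverse complement (5'→3'): ACGTTGCGGAGTTCAGATGATCCCCATTTTTGTTCTTTTACATAAGTAG
Frame +1: CTA CTT ATG TAA AAG AAC AAA AAT GGG GAT CAT CTG AAC TCC GCA ACG — ATG at 7, stop TAA at 10 → 6 nt.
Frame +2: TAC TTA TGT AAA AGA ACA AAA ATG GGG ATC ATC TGA ACT CCG CAA CGT — ATG at 23, stop TGA at 35 → 15 nt.
Frame +3: ACT TAT GTA AAA GAA CAA AAA TGG GGA TCA TCT GAA CTC CGC AAC — no ATG→stop ORF.
Frame -1: ACG TTG CGG AGT TCA GAT GAT CCC CAT TTT TGT TCT TTT ACA TAA GTA — no ATG→stop ORF.
Frame -2: CGT TGC GGA GTT CAG ATG ATC CCC ATT TTT GTT CTT TTA CAT AAG TAG — ATG at 17, stop TAG at 47 → 33 nt.
Frame -3: GTT GCG GAG TTC AGA TGA TCC CCA TTT TTG TTC TTT TAC ATA AGT — no ATG→stop ORF.
Longest ORF is 33 nt in frame -2 (positions 17–49).

-2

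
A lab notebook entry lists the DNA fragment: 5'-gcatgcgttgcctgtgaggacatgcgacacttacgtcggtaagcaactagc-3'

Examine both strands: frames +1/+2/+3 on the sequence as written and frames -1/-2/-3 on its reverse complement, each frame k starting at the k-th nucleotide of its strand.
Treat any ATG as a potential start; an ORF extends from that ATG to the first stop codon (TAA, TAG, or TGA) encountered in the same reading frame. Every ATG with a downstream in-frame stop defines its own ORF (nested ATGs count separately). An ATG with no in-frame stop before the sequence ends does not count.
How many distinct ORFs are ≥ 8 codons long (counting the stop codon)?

Reverse complement (5'→3'): GCTAGTTGCTTACCGACGTAAGTGTCGCATGTCCTCACAGGCAACGCATGC
Frame +1: GCA TGC GTT GCC TGT GAG GAC ATG CGA CAC TTA CGT CGG TAA GCA ACT AGC — ATG at 22, stop TAA at 40 → 21 nt.
Frame +2: CAT GCG TTG CCT GTG AGG ACA TGC GAC ACT TAC GTC GGT AAG CAA CTA — no ATG→stop ORF.
Frame +3: ATG CGT TGC CTG TGA GGA CAT GCG ACA CTT ACG TCG GTA AGC AAC TAG — ATG at 3, stop TGA at 15 → 15 nt.
Frame -1: GCT AGT TGC TTA CCG ACG TAA GTG TCG CAT GTC CTC ACA GGC AAC GCA TGC — no ATG→stop ORF.
Frame -2: CTA GTT GCT TAC CGA CGT AAG TGT CGC ATG TCC TCA CAG GCA ACG CAT — no ATG→stop ORF.
Frame -3: TAG TTG CTT ACC GAC GTA AGT GTC GCA TGT CCT CAC AGG CAA CGC ATG — no ATG→stop ORF.
No ORF reaches 8 codons. Count = 0.

0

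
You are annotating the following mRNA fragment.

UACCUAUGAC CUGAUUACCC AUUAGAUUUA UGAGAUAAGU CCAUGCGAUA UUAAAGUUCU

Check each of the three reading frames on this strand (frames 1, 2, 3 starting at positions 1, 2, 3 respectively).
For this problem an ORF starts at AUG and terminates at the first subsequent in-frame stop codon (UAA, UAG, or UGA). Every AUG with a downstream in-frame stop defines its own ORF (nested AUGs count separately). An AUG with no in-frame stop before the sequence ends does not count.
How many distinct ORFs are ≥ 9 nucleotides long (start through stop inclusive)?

Frame 1: UAC CUA UGA CCU GAU UAC CCA UUA GAU UUA UGA GAU AAG UCC AUG CGA UAU UAA AGU UCU — AUG at 43, stop UAA at 52 → 12 nt.
Frame 2: ACC UAU GAC CUG AUU ACC CAU UAG AUU UAU GAG AUA AGU CCA UGC GAU AUU AAA GUU — no AUG→stop ORF.
Frame 3: CCU AUG ACC UGA UUA CCC AUU AGA UUU AUG AGA UAA GUC CAU GCG AUA UUA AAG UUC — AUG at 6, stop UGA at 12 → 9 nt; AUG at 30, stop UAA at 36 → 9 nt.
ORFs ≥ 9 nucleotides: frame 1 43–54 (12 nucleotides), frame 3 6–14 (9 nucleotides), frame 3 30–38 (9 nucleotides). Count = 3.

3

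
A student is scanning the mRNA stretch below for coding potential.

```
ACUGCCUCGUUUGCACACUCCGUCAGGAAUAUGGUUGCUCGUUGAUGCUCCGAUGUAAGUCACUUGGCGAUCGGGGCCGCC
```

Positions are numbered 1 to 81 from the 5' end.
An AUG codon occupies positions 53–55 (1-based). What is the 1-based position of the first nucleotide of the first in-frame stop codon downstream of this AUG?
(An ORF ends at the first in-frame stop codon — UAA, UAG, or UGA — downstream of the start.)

56

Codons from position 53: AUG (53–55), UAA (56–58).
UAA is a stop codon; it begins at position 56.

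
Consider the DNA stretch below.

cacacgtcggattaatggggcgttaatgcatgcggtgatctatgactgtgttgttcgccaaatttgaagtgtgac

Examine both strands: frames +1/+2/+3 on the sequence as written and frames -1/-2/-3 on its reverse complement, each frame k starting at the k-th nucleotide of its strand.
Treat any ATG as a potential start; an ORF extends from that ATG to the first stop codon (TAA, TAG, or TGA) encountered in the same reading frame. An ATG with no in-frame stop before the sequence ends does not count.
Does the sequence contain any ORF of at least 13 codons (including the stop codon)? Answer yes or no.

Reverse complement (5'→3'): GTCACACTTCAAATTTGGCGAACAACACAGTCATAGATCACCGCATGCATTAACGCCCCATTAATCCGACGTGTG
Frame +1: CAC ACG TCG GAT TAA TGG GGC GTT AAT GCA TGC GGT GAT CTA TGA CTG TGT TGT TCG CCA AAT TTG AAG TGT GAC — no ATG→stop ORF.
Frame +2: ACA CGT CGG ATT AAT GGG GCG TTA ATG CAT GCG GTG ATC TAT GAC TGT GTT GTT CGC CAA ATT TGA AGT GTG — ATG at 26, stop TGA at 65 → 42 nt.
Frame +3: CAC GTC GGA TTA ATG GGG CGT TAA TGC ATG CGG TGA TCT ATG ACT GTG TTG TTC GCC AAA TTT GAA GTG TGA — ATG at 15, stop TAA at 24 → 12 nt; ATG at 30, stop TGA at 36 → 9 nt; ATG at 42, stop TGA at 72 → 33 nt.
Frame -1: GTC ACA CTT CAA ATT TGG CGA ACA ACA CAG TCA TAG ATC ACC GCA TGC ATT AAC GCC CCA TTA ATC CGA CGT GTG — no ATG→stop ORF.
Frame -2: TCA CAC TTC AAA TTT GGC GAA CAA CAC AGT CAT AGA TCA CCG CAT GCA TTA ACG CCC CAT TAA TCC GAC GTG — no ATG→stop ORF.
Frame -3: CAC ACT TCA AAT TTG GCG AAC AAC ACA GTC ATA GAT CAC CGC ATG CAT TAA CGC CCC ATT AAT CCG ACG TGT — ATG at 45, stop TAA at 51 → 9 nt.
Frame +2 has an ORF of 14 codons (positions 26–67) ≥ 13, so yes.

yes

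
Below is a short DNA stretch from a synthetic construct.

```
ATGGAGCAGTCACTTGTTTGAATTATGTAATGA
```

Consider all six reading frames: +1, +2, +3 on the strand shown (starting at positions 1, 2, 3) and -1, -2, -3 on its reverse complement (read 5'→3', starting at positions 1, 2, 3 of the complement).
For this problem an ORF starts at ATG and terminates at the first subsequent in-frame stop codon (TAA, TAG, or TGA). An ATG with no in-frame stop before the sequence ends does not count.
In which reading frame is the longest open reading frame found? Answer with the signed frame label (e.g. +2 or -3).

+1

Reverse complement (5'→3'): TCATTACATAATTCAAACAAGTGACTGCTCCAT
Frame +1: ATG GAG CAG TCA CTT GTT TGA ATT ATG TAA TGA — ATG at 1, stop TGA at 19 → 21 nt; ATG at 25, stop TAA at 28 → 6 nt.
Frame +2: TGG AGC AGT CAC TTG TTT GAA TTA TGT AAT — no ATG→stop ORF.
Frame +3: GGA GCA GTC ACT TGT TTG AAT TAT GTA ATG — no ATG→stop ORF.
Frame -1: TCA TTA CAT AAT TCA AAC AAG TGA CTG CTC CAT — no ATG→stop ORF.
Frame -2: CAT TAC ATA ATT CAA ACA AGT GAC TGC TCC — no ATG→stop ORF.
Frame -3: ATT ACA TAA TTC AAA CAA GTG ACT GCT CCA — no ATG→stop ORF.
Longest ORF is 21 nt in frame +1 (positions 1–21).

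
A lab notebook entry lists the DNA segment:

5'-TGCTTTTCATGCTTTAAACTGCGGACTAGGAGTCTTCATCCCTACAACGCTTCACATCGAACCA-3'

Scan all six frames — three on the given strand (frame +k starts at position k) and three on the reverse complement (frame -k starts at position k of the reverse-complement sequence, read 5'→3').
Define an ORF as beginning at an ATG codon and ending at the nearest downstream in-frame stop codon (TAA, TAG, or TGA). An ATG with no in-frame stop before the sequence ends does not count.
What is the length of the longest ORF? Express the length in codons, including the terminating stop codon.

11

Reverse complement (5'→3'): TGGTTCGATGTGAAGCGTTGTAGGGATGAAGACTCCTAGTCCGCAGTTTAAAGCATGAAAAGCA
Frame +1: TGC TTT TCA TGC TTT AAA CTG CGG ACT AGG AGT CTT CAT CCC TAC AAC GCT TCA CAT CGA ACC — no ATG→stop ORF.
Frame +2: GCT TTT CAT GCT TTA AAC TGC GGA CTA GGA GTC TTC ATC CCT ACA ACG CTT CAC ATC GAA CCA — no ATG→stop ORF.
Frame +3: CTT TTC ATG CTT TAA ACT GCG GAC TAG GAG TCT TCA TCC CTA CAA CGC TTC ACA TCG AAC — ATG at 9, stop TAA at 15 → 9 nt.
Frame -1: TGG TTC GAT GTG AAG CGT TGT AGG GAT GAA GAC TCC TAG TCC GCA GTT TAA AGC ATG AAA AGC — no ATG→stop ORF.
Frame -2: GGT TCG ATG TGA AGC GTT GTA GGG ATG AAG ACT CCT AGT CCG CAG TTT AAA GCA TGA AAA GCA — ATG at 8, stop TGA at 11 → 6 nt; ATG at 26, stop TGA at 56 → 33 nt.
Frame -3: GTT CGA TGT GAA GCG TTG TAG GGA TGA AGA CTC CTA GTC CGC AGT TTA AAG CAT GAA AAG — no ATG→stop ORF.
Longest: frame -2, positions 26–58, 33 nt = 11 codons = 10 aa. → 11 codons.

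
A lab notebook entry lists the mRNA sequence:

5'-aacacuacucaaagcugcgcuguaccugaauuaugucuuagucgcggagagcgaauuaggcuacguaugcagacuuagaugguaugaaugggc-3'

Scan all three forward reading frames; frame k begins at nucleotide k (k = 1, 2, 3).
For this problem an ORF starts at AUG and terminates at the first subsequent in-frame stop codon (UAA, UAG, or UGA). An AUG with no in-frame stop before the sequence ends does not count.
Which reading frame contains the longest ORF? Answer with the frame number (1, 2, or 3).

1

Frame 1: AAC ACU ACU CAA AGC UGC GCU GUA CCU GAA UUA UGU CUU AGU CGC GGA GAG CGA AUU AGG CUA CGU AUG CAG ACU UAG AUG GUA UGA AUG GGC — AUG at 67, stop UAG at 76 → 12 nt; AUG at 79, stop UGA at 85 → 9 nt.
Frame 2: ACA CUA CUC AAA GCU GCG CUG UAC CUG AAU UAU GUC UUA GUC GCG GAG AGC GAA UUA GGC UAC GUA UGC AGA CUU AGA UGG UAU GAA UGG — no AUG→stop ORF.
Frame 3: CAC UAC UCA AAG CUG CGC UGU ACC UGA AUU AUG UCU UAG UCG CGG AGA GCG AAU UAG GCU ACG UAU GCA GAC UUA GAU GGU AUG AAU GGG — AUG at 33, stop UAG at 39 → 9 nt.
Longest ORF is 12 nt in frame 1 (positions 67–78).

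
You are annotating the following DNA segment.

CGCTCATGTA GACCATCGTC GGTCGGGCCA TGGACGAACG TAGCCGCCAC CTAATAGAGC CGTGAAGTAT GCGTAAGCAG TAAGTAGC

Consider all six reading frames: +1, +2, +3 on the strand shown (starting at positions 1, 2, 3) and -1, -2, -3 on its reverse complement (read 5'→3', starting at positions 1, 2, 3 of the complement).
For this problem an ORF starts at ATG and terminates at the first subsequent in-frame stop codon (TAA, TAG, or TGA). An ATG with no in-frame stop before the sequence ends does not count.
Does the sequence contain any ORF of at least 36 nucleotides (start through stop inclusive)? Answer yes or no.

yes

Reverse complement (5'→3'): GCTACTTACTGCTTACGCATACTTCACGGCTCTATTAGGTGGCGGCTACGTTCGTCCATGGCCCGACCGACGATGGTCTACATGAGCG
Frame +1: CGC TCA TGT AGA CCA TCG TCG GTC GGG CCA TGG ACG AAC GTA GCC GCC ACC TAA TAG AGC CGT GAA GTA TGC GTA AGC AGT AAG TAG — no ATG→stop ORF.
Frame +2: GCT CAT GTA GAC CAT CGT CGG TCG GGC CAT GGA CGA ACG TAG CCG CCA CCT AAT AGA GCC GTG AAG TAT GCG TAA GCA GTA AGT AGC — no ATG→stop ORF.
Frame +3: CTC ATG TAG ACC ATC GTC GGT CGG GCC ATG GAC GAA CGT AGC CGC CAC CTA ATA GAG CCG TGA AGT ATG CGT AAG CAG TAA GTA — ATG at 6, stop TAG at 9 → 6 nt; ATG at 30, stop TGA at 63 → 36 nt; ATG at 69, stop TAA at 81 → 15 nt.
Frame -1: GCT ACT TAC TGC TTA CGC ATA CTT CAC GGC TCT ATT AGG TGG CGG CTA CGT TCG TCC ATG GCC CGA CCG ACG ATG GTC TAC ATG AGC — no ATG→stop ORF.
Frame -2: CTA CTT ACT GCT TAC GCA TAC TTC ACG GCT CTA TTA GGT GGC GGC TAC GTT CGT CCA TGG CCC GAC CGA CGA TGG TCT ACA TGA GCG — no ATG→stop ORF.
Frame -3: TAC TTA CTG CTT ACG CAT ACT TCA CGG CTC TAT TAG GTG GCG GCT ACG TTC GTC CAT GGC CCG ACC GAC GAT GGT CTA CAT GAG — no ATG→stop ORF.
Frame +3 has an ORF of 36 nucleotides (positions 30–65) ≥ 36, so yes.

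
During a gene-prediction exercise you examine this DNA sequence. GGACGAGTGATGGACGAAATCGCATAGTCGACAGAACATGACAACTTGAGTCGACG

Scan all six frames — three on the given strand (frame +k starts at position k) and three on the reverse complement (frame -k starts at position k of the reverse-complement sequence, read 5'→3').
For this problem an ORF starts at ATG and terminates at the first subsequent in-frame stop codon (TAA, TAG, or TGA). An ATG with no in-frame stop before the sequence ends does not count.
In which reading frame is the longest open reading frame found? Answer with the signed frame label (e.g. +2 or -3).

Reverse complement (5'→3'): CGTCGACTCAAGTTGTCATGTTCTGTCGACTATGCGATTTCGTCCATCACTCGTCC
Frame +1: GGA CGA GTG ATG GAC GAA ATC GCA TAG TCG ACA GAA CAT GAC AAC TTG AGT CGA — ATG at 10, stop TAG at 25 → 18 nt.
Frame +2: GAC GAG TGA TGG ACG AAA TCG CAT AGT CGA CAG AAC ATG ACA ACT TGA GTC GAC — ATG at 38, stop TGA at 47 → 12 nt.
Frame +3: ACG AGT GAT GGA CGA AAT CGC ATA GTC GAC AGA ACA TGA CAA CTT GAG TCG ACG — no ATG→stop ORF.
Frame -1: CGT CGA CTC AAG TTG TCA TGT TCT GTC GAC TAT GCG ATT TCG TCC ATC ACT CGT — no ATG→stop ORF.
Frame -2: GTC GAC TCA AGT TGT CAT GTT CTG TCG ACT ATG CGA TTT CGT CCA TCA CTC GTC — no ATG→stop ORF.
Frame -3: TCG ACT CAA GTT GTC ATG TTC TGT CGA CTA TGC GAT TTC GTC CAT CAC TCG TCC — no ATG→stop ORF.
Longest ORF is 18 nt in frame +1 (positions 10–27).

+1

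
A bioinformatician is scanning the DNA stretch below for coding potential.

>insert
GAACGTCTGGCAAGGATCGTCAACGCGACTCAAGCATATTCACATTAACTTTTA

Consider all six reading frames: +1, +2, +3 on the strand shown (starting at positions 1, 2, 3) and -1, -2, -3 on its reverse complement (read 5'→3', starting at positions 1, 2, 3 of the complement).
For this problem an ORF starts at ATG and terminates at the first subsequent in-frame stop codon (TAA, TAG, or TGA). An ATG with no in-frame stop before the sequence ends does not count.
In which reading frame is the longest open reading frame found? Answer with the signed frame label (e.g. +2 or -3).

-3

Reverse complement (5'→3'): TAAAAGTTAATGTGAATATGCTTGAGTCGCGTTGACGATCCTTGCCAGACGTTC
Frame +1: GAA CGT CTG GCA AGG ATC GTC AAC GCG ACT CAA GCA TAT TCA CAT TAA CTT TTA — no ATG→stop ORF.
Frame +2: AAC GTC TGG CAA GGA TCG TCA ACG CGA CTC AAG CAT ATT CAC ATT AAC TTT — no ATG→stop ORF.
Frame +3: ACG TCT GGC AAG GAT CGT CAA CGC GAC TCA AGC ATA TTC ACA TTA ACT TTT — no ATG→stop ORF.
Frame -1: TAA AAG TTA ATG TGA ATA TGC TTG AGT CGC GTT GAC GAT CCT TGC CAG ACG TTC — ATG at 10, stop TGA at 13 → 6 nt.
Frame -2: AAA AGT TAA TGT GAA TAT GCT TGA GTC GCG TTG ACG ATC CTT GCC AGA CGT — no ATG→stop ORF.
Frame -3: AAA GTT AAT GTG AAT ATG CTT GAG TCG CGT TGA CGA TCC TTG CCA GAC GTT — ATG at 18, stop TGA at 33 → 18 nt.
Longest ORF is 18 nt in frame -3 (positions 18–35).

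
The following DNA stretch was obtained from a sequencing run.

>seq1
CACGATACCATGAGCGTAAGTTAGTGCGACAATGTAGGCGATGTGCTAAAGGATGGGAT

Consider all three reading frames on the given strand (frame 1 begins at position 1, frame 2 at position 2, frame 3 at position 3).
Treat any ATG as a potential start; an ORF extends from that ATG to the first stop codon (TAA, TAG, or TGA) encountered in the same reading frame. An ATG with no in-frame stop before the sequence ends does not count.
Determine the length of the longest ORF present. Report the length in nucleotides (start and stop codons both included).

15

Frame 1: CAC GAT ACC ATG AGC GTA AGT TAG TGC GAC AAT GTA GGC GAT GTG CTA AAG GAT GGG — ATG at 10, stop TAG at 22 → 15 nt.
Frame 2: ACG ATA CCA TGA GCG TAA GTT AGT GCG ACA ATG TAG GCG ATG TGC TAA AGG ATG GGA — ATG at 32, stop TAG at 35 → 6 nt; ATG at 41, stop TAA at 47 → 9 nt.
Frame 3: CGA TAC CAT GAG CGT AAG TTA GTG CGA CAA TGT AGG CGA TGT GCT AAA GGA TGG GAT — no ATG→stop ORF.
Longest: frame 1, positions 10–24, 15 nt = 5 codons = 4 aa. → 15 nucleotides.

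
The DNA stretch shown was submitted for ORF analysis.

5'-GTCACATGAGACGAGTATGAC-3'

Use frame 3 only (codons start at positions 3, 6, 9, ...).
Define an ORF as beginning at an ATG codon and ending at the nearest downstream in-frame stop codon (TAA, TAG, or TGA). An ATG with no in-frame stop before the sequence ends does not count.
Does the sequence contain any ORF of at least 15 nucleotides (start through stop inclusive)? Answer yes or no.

Frame 3: CAC ATG AGA CGA GTA TGA — ATG at 6, stop TGA at 18 → 15 nt.
Frame 3 has an ORF of 15 nucleotides (positions 6–20) ≥ 15, so yes.

yes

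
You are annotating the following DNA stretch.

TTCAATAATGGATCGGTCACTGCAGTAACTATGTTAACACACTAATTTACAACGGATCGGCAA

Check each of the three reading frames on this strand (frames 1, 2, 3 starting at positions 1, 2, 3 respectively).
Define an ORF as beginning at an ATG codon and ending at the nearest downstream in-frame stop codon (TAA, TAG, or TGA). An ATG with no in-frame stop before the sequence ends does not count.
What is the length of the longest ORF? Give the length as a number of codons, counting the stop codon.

Frame 1: TTC AAT AAT GGA TCG GTC ACT GCA GTA ACT ATG TTA ACA CAC TAA TTT ACA ACG GAT CGG CAA — ATG at 31, stop TAA at 43 → 15 nt.
Frame 2: TCA ATA ATG GAT CGG TCA CTG CAG TAA CTA TGT TAA CAC ACT AAT TTA CAA CGG ATC GGC — ATG at 8, stop TAA at 26 → 21 nt.
Frame 3: CAA TAA TGG ATC GGT CAC TGC AGT AAC TAT GTT AAC ACA CTA ATT TAC AAC GGA TCG GCA — no ATG→stop ORF.
Longest: frame 2, positions 8–28, 21 nt = 7 codons = 6 aa. → 7 codons.

7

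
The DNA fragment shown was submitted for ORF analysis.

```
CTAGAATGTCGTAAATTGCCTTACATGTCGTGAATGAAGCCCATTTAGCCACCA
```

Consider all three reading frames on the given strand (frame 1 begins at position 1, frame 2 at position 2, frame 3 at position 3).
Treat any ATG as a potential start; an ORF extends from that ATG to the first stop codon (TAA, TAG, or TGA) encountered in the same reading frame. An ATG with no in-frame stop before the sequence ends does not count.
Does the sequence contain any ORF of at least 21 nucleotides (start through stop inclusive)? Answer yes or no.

Frame 1: CTA GAA TGT CGT AAA TTG CCT TAC ATG TCG TGA ATG AAG CCC ATT TAG CCA CCA — ATG at 25, stop TGA at 31 → 9 nt; ATG at 34, stop TAG at 46 → 15 nt.
Frame 2: TAG AAT GTC GTA AAT TGC CTT ACA TGT CGT GAA TGA AGC CCA TTT AGC CAC — no ATG→stop ORF.
Frame 3: AGA ATG TCG TAA ATT GCC TTA CAT GTC GTG AAT GAA GCC CAT TTA GCC ACC — ATG at 6, stop TAA at 12 → 9 nt.
Largest ORF found is 15 nucleotides < 21, so no.

no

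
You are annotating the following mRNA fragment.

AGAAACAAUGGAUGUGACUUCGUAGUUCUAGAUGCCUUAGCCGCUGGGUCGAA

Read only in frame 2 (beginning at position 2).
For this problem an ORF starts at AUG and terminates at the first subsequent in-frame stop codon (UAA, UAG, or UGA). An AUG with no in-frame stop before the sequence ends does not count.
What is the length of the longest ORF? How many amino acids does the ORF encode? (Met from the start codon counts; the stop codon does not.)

Frame 2: GAA ACA AUG GAU GUG ACU UCG UAG UUC UAG AUG CCU UAG CCG CUG GGU CGA — AUG at 8, stop UAG at 23 → 18 nt; AUG at 32, stop UAG at 38 → 9 nt.
Longest: frame 2, positions 8–25, 18 nt = 6 codons = 5 aa. → 5 amino acids.

5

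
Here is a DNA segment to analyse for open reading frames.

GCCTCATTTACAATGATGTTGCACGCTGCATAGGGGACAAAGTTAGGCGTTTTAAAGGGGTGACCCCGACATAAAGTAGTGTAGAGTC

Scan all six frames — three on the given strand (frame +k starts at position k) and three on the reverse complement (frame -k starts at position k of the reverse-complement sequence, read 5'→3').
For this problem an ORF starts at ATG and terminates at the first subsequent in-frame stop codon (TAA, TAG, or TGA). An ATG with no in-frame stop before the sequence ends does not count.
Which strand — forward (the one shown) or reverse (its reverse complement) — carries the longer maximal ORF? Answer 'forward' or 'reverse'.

Reverse complement (5'→3'): GACTCTACACTACTTTATGTCGGGGTCACCCCTTTAAAACGCCTAACTTTGTCCCCTATGCAGCGTGCAACATCATTGTAAATGAGGC
Frame +1: GCC TCA TTT ACA ATG ATG TTG CAC GCT GCA TAG GGG ACA AAG TTA GGC GTT TTA AAG GGG TGA CCC CGA CAT AAA GTA GTG TAG AGT — ATG at 13, stop TAG at 31 → 21 nt; ATG at 16, stop TAG at 31 → 18 nt.
Frame +2: CCT CAT TTA CAA TGA TGT TGC ACG CTG CAT AGG GGA CAA AGT TAG GCG TTT TAA AGG GGT GAC CCC GAC ATA AAG TAG TGT AGA GTC — no ATG→stop ORF.
Frame +3: CTC ATT TAC AAT GAT GTT GCA CGC TGC ATA GGG GAC AAA GTT AGG CGT TTT AAA GGG GTG ACC CCG ACA TAA AGT AGT GTA GAG — no ATG→stop ORF.
Frame -1: GAC TCT ACA CTA CTT TAT GTC GGG GTC ACC CCT TTA AAA CGC CTA ACT TTG TCC CCT ATG CAG CGT GCA ACA TCA TTG TAA ATG AGG — ATG at 58, stop TAA at 79 → 24 nt.
Frame -2: ACT CTA CAC TAC TTT ATG TCG GGG TCA CCC CTT TAA AAC GCC TAA CTT TGT CCC CTA TGC AGC GTG CAA CAT CAT TGT AAA TGA GGC — ATG at 17, stop TAA at 35 → 21 nt.
Frame -3: CTC TAC ACT ACT TTA TGT CGG GGT CAC CCC TTT AAA ACG CCT AAC TTT GTC CCC TAT GCA GCG TGC AAC ATC ATT GTA AAT GAG — no ATG→stop ORF.
Forward-strand max 21 nt; reverse-strand max 24 nt. The reverse strand has the longer ORF.

reverse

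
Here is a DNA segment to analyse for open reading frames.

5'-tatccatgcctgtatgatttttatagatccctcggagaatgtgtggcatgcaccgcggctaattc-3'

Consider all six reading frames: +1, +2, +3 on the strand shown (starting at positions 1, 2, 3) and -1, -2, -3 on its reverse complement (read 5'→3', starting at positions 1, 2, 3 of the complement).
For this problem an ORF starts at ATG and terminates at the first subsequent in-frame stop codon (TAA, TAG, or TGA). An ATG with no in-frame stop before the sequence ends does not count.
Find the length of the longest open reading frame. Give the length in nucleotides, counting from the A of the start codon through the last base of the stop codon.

24

Reverse complement (5'→3'): GAATTAGCCGCGGTGCATGCCACACATTCTCCGAGGGATCTATAAAAATCATACAGGCATGGATA
Frame +1: TAT CCA TGC CTG TAT GAT TTT TAT AGA TCC CTC GGA GAA TGT GTG GCA TGC ACC GCG GCT AAT — no ATG→stop ORF.
Frame +2: ATC CAT GCC TGT ATG ATT TTT ATA GAT CCC TCG GAG AAT GTG TGG CAT GCA CCG CGG CTA ATT — no ATG→stop ORF.
Frame +3: TCC ATG CCT GTA TGA TTT TTA TAG ATC CCT CGG AGA ATG TGT GGC ATG CAC CGC GGC TAA TTC — ATG at 6, stop TGA at 15 → 12 nt; ATG at 39, stop TAA at 60 → 24 nt; ATG at 48, stop TAA at 60 → 15 nt.
Frame -1: GAA TTA GCC GCG GTG CAT GCC ACA CAT TCT CCG AGG GAT CTA TAA AAA TCA TAC AGG CAT GGA — no ATG→stop ORF.
Frame -2: AAT TAG CCG CGG TGC ATG CCA CAC ATT CTC CGA GGG ATC TAT AAA AAT CAT ACA GGC ATG GAT — no ATG→stop ORF.
Frame -3: ATT AGC CGC GGT GCA TGC CAC ACA TTC TCC GAG GGA TCT ATA AAA ATC ATA CAG GCA TGG ATA — no ATG→stop ORF.
Longest: frame +3, positions 39–62, 24 nt = 8 codons = 7 aa. → 24 nucleotides.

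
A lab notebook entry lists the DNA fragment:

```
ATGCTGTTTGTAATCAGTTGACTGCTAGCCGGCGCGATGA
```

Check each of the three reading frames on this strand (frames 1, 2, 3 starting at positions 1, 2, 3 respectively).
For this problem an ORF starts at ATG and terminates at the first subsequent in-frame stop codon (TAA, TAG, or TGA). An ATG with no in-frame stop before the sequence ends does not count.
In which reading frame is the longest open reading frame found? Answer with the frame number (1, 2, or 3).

Frame 1: ATG CTG TTT GTA ATC AGT TGA CTG CTA GCC GGC GCG ATG — ATG at 1, stop TGA at 19 → 21 nt.
Frame 2: TGC TGT TTG TAA TCA GTT GAC TGC TAG CCG GCG CGA TGA — no ATG→stop ORF.
Frame 3: GCT GTT TGT AAT CAG TTG ACT GCT AGC CGG CGC GAT — no ATG→stop ORF.
Longest ORF is 21 nt in frame 1 (positions 1–21).

1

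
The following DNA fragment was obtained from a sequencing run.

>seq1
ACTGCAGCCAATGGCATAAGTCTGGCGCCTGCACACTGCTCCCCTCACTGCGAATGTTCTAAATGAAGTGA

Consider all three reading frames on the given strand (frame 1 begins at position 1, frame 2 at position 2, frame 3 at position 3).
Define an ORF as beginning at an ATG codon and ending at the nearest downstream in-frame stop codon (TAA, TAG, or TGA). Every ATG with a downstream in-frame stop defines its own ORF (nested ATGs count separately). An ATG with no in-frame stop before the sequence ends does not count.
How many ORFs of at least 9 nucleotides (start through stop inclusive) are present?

Frame 1: ACT GCA GCC AAT GGC ATA AGT CTG GCG CCT GCA CAC TGC TCC CCT CAC TGC GAA TGT TCT AAA TGA AGT — no ATG→stop ORF.
Frame 2: CTG CAG CCA ATG GCA TAA GTC TGG CGC CTG CAC ACT GCT CCC CTC ACT GCG AAT GTT CTA AAT GAA GTG — ATG at 11, stop TAA at 17 → 9 nt.
Frame 3: TGC AGC CAA TGG CAT AAG TCT GGC GCC TGC ACA CTG CTC CCC TCA CTG CGA ATG TTC TAA ATG AAG TGA — ATG at 54, stop TAA at 60 → 9 nt; ATG at 63, stop TGA at 69 → 9 nt.
ORFs ≥ 9 nucleotides: frame 2 11–19 (9 nucleotides), frame 3 54–62 (9 nucleotides), frame 3 63–71 (9 nucleotides). Count = 3.

3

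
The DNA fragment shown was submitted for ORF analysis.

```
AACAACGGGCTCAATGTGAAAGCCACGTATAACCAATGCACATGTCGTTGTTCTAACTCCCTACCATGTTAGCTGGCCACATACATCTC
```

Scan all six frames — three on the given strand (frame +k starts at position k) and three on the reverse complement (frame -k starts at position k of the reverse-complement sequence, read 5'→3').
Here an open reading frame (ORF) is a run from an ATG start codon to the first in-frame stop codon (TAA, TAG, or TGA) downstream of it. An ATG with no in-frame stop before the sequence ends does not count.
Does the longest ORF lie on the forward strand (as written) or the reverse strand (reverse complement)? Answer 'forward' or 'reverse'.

reverse

Reverse complement (5'→3'): GAGATGTATGTGGCCAGCTAACATGGTAGGGAGTTAGAACAACGACATGTGCATTGGTTATACGTGGCTTTCACATTGAGCCCGTTGTT
Frame +1: AAC AAC GGG CTC AAT GTG AAA GCC ACG TAT AAC CAA TGC ACA TGT CGT TGT TCT AAC TCC CTA CCA TGT TAG CTG GCC ACA TAC ATC — no ATG→stop ORF.
Frame +2: ACA ACG GGC TCA ATG TGA AAG CCA CGT ATA ACC AAT GCA CAT GTC GTT GTT CTA ACT CCC TAC CAT GTT AGC TGG CCA CAT ACA TCT — ATG at 14, stop TGA at 17 → 6 nt.
Frame +3: CAA CGG GCT CAA TGT GAA AGC CAC GTA TAA CCA ATG CAC ATG TCG TTG TTC TAA CTC CCT ACC ATG TTA GCT GGC CAC ATA CAT CTC — ATG at 36, stop TAA at 54 → 21 nt; ATG at 42, stop TAA at 54 → 15 nt.
Frame -1: GAG ATG TAT GTG GCC AGC TAA CAT GGT AGG GAG TTA GAA CAA CGA CAT GTG CAT TGG TTA TAC GTG GCT TTC ACA TTG AGC CCG TTG — ATG at 4, stop TAA at 19 → 18 nt.
Frame -2: AGA TGT ATG TGG CCA GCT AAC ATG GTA GGG AGT TAG AAC AAC GAC ATG TGC ATT GGT TAT ACG TGG CTT TCA CAT TGA GCC CGT TGT — ATG at 8, stop TAG at 35 → 30 nt; ATG at 23, stop TAG at 35 → 15 nt; ATG at 47, stop TGA at 77 → 33 nt.
Frame -3: GAT GTA TGT GGC CAG CTA ACA TGG TAG GGA GTT AGA ACA ACG ACA TGT GCA TTG GTT ATA CGT GGC TTT CAC ATT GAG CCC GTT GTT — no ATG→stop ORF.
Forward-strand max 21 nt; reverse-strand max 33 nt. The reverse strand has the longer ORF.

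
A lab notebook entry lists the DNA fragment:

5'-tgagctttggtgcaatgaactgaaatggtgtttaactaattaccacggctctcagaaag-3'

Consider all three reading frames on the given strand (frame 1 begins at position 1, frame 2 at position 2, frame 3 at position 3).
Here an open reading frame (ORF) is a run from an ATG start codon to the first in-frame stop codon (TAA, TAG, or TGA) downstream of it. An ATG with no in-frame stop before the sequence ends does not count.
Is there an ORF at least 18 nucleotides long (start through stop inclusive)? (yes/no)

Frame 1: TGA GCT TTG GTG CAA TGA ACT GAA ATG GTG TTT AAC TAA TTA CCA CGG CTC TCA GAA — ATG at 25, stop TAA at 37 → 15 nt.
Frame 2: GAG CTT TGG TGC AAT GAA CTG AAA TGG TGT TTA ACT AAT TAC CAC GGC TCT CAG AAA — no ATG→stop ORF.
Frame 3: AGC TTT GGT GCA ATG AAC TGA AAT GGT GTT TAA CTA ATT ACC ACG GCT CTC AGA AAG — ATG at 15, stop TGA at 21 → 9 nt.
Largest ORF found is 15 nucleotides < 18, so no.

no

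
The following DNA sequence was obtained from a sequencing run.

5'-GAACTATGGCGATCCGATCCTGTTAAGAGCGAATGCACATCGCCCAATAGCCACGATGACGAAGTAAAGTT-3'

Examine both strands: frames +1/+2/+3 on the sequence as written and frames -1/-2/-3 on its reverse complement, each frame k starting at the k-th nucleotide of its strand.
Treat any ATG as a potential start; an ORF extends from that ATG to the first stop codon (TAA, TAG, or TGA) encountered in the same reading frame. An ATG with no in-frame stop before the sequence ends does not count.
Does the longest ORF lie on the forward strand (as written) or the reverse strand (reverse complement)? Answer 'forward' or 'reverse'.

forward

Reverse complement (5'→3'): AACTTTACTTCGTCATCGTGGCTATTGGGCGATGTGCATTCGCTCTTAACAGGATCGGATCGCCATAGTTC
Frame +1: GAA CTA TGG CGA TCC GAT CCT GTT AAG AGC GAA TGC ACA TCG CCC AAT AGC CAC GAT GAC GAA GTA AAG — no ATG→stop ORF.
Frame +2: AAC TAT GGC GAT CCG ATC CTG TTA AGA GCG AAT GCA CAT CGC CCA ATA GCC ACG ATG ACG AAG TAA AGT — ATG at 56, stop TAA at 65 → 12 nt.
Frame +3: ACT ATG GCG ATC CGA TCC TGT TAA GAG CGA ATG CAC ATC GCC CAA TAG CCA CGA TGA CGA AGT AAA GTT — ATG at 6, stop TAA at 24 → 21 nt; ATG at 33, stop TAG at 48 → 18 nt.
Frame -1: AAC TTT ACT TCG TCA TCG TGG CTA TTG GGC GAT GTG CAT TCG CTC TTA ACA GGA TCG GAT CGC CAT AGT — no ATG→stop ORF.
Frame -2: ACT TTA CTT CGT CAT CGT GGC TAT TGG GCG ATG TGC ATT CGC TCT TAA CAG GAT CGG ATC GCC ATA GTT — ATG at 32, stop TAA at 47 → 18 nt.
Frame -3: CTT TAC TTC GTC ATC GTG GCT ATT GGG CGA TGT GCA TTC GCT CTT AAC AGG ATC GGA TCG CCA TAG TTC — no ATG→stop ORF.
Forward-strand max 21 nt; reverse-strand max 18 nt. The forward strand has the longer ORF.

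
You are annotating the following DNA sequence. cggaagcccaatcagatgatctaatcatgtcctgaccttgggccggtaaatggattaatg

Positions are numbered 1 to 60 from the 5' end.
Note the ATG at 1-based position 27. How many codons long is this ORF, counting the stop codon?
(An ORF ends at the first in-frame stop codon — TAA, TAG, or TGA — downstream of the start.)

3

Codons from position 27: ATG (27–29), TCC (30–32), TGA (33–35).
TGA is the first in-frame stop; that's 3 codons including the stop.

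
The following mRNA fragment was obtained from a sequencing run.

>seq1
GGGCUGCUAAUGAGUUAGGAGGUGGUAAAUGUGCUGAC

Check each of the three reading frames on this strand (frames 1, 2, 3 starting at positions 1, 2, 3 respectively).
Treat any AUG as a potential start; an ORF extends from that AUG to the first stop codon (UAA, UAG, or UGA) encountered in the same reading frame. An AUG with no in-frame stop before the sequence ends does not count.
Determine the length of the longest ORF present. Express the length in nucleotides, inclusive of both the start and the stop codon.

9

Frame 1: GGG CUG CUA AUG AGU UAG GAG GUG GUA AAU GUG CUG — AUG at 10, stop UAG at 16 → 9 nt.
Frame 2: GGC UGC UAA UGA GUU AGG AGG UGG UAA AUG UGC UGA — AUG at 29, stop UGA at 35 → 9 nt.
Frame 3: GCU GCU AAU GAG UUA GGA GGU GGU AAA UGU GCU GAC — no AUG→stop ORF.
Longest: frame 1, positions 10–18, 9 nt = 3 codons = 2 aa. → 9 nucleotides.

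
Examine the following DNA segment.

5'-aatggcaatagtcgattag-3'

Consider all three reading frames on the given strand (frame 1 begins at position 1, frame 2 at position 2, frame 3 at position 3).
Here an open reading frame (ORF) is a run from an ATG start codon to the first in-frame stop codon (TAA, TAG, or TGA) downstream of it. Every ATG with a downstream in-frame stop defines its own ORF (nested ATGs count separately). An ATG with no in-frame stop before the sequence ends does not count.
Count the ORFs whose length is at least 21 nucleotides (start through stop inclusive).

0

Frame 1: AAT GGC AAT AGT CGA TTA — no ATG→stop ORF.
Frame 2: ATG GCA ATA GTC GAT TAG — ATG at 2, stop TAG at 17 → 18 nt.
Frame 3: TGG CAA TAG TCG ATT — no ATG→stop ORF.
No ORF reaches 21 nucleotides. Count = 0.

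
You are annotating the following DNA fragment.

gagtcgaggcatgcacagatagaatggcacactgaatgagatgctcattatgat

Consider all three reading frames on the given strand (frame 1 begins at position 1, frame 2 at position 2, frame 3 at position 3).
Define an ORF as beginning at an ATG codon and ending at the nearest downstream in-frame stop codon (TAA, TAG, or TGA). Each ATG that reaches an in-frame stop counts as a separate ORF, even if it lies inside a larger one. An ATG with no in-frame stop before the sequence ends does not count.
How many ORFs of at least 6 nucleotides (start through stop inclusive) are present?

Frame 1: GAG TCG AGG CAT GCA CAG ATA GAA TGG CAC ACT GAA TGA GAT GCT CAT TAT GAT — no ATG→stop ORF.
Frame 2: AGT CGA GGC ATG CAC AGA TAG AAT GGC ACA CTG AAT GAG ATG CTC ATT ATG — ATG at 11, stop TAG at 20 → 12 nt.
Frame 3: GTC GAG GCA TGC ACA GAT AGA ATG GCA CAC TGA ATG AGA TGC TCA TTA TGA — ATG at 24, stop TGA at 33 → 12 nt; ATG at 36, stop TGA at 51 → 18 nt.
ORFs ≥ 6 nucleotides: frame 2 11–22 (12 nucleotides), frame 3 24–35 (12 nucleotides), frame 3 36–53 (18 nucleotides). Count = 3.

3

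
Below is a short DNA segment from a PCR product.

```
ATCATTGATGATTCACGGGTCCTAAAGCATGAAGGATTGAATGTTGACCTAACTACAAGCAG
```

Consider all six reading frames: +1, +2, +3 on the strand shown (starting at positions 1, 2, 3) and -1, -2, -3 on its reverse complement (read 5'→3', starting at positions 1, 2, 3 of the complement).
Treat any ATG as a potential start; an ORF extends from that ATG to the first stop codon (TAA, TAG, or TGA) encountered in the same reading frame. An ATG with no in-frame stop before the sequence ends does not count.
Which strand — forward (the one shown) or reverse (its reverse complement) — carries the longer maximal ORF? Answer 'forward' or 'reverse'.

Reverse complement (5'→3'): CTGCTTGTAGTTAGGTCAACATTCAATCCTTCATGCTTTAGGACCCGTGAATCATCAATGAT
Frame +1: ATC ATT GAT GAT TCA CGG GTC CTA AAG CAT GAA GGA TTG AAT GTT GAC CTA ACT ACA AGC — no ATG→stop ORF.
Frame +2: TCA TTG ATG ATT CAC GGG TCC TAA AGC ATG AAG GAT TGA ATG TTG ACC TAA CTA CAA GCA — ATG at 8, stop TAA at 23 → 18 nt; ATG at 29, stop TGA at 38 → 12 nt; ATG at 41, stop TAA at 50 → 12 nt.
Frame +3: CAT TGA TGA TTC ACG GGT CCT AAA GCA TGA AGG ATT GAA TGT TGA CCT AAC TAC AAG CAG — no ATG→stop ORF.
Frame -1: CTG CTT GTA GTT AGG TCA ACA TTC AAT CCT TCA TGC TTT AGG ACC CGT GAA TCA TCA ATG — no ATG→stop ORF.
Frame -2: TGC TTG TAG TTA GGT CAA CAT TCA ATC CTT CAT GCT TTA GGA CCC GTG AAT CAT CAA TGA — no ATG→stop ORF.
Frame -3: GCT TGT AGT TAG GTC AAC ATT CAA TCC TTC ATG CTT TAG GAC CCG TGA ATC ATC AAT GAT — ATG at 33, stop TAG at 39 → 9 nt.
Forward-strand max 18 nt; reverse-strand max 9 nt. The forward strand has the longer ORF.

forward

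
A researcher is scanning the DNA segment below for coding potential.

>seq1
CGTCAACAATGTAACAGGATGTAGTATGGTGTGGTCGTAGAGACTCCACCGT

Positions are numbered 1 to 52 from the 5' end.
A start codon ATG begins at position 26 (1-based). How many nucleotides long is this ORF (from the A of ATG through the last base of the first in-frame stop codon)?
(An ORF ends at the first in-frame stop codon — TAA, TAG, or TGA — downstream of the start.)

Codons from position 26: ATG (26–28), GTG (29–31), TGG (32–34), TCG (35–37), TAG (38–40).
TAG is the first in-frame stop; ORF spans 26–40, 15 nucleotides.

15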